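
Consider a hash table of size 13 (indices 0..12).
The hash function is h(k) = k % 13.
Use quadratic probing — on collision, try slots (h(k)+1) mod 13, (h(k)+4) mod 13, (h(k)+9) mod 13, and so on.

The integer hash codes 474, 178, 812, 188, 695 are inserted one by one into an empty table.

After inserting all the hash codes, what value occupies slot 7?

Insert 474: h=6, slot 6 empty -> index 6.
Insert 178: h=9, slot 9 empty -> index 9.
Insert 812: h=6, slot 6 occupied -> index 7.
Insert 188: h=6, slots 6,7 occupied -> index 10.
Insert 695: h=6, slots 6,7,10 occupied -> index 2.
Table: [∅, ∅, 695, ∅, ∅, ∅, 474, 812, ∅, 178, 188, ∅, ∅]

812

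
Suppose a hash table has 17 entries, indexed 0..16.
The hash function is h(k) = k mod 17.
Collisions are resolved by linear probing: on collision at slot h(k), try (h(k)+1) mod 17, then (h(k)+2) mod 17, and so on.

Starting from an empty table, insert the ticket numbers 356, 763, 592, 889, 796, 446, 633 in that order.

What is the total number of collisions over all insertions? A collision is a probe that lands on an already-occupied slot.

Insert 356: h=16, slot 16 empty → index 16.
Insert 763: h=15, slot 15 empty → index 15.
Insert 592: h=14, slot 14 empty → index 14.
Insert 889: h=5, slot 5 empty → index 5.
Insert 796: h=14, slots 14,15,16 occupied → index 0.
Insert 446: h=4, slot 4 empty → index 4.
Insert 633: h=4, slots 4,5 occupied → index 6.
Table: [796, ., ., ., 446, 889, 633, ., ., ., ., ., ., ., 592, 763, 356]

5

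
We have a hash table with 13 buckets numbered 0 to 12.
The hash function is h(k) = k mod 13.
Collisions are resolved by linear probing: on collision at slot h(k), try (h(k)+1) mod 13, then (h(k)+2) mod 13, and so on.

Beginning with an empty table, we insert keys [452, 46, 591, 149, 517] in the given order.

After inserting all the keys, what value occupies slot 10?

452

Insert 452: h=10, slot 10 empty -> index 10.
Insert 46: h=7, slot 7 empty -> index 7.
Insert 591: h=6, slot 6 empty -> index 6.
Insert 149: h=6, slots 6,7 occupied -> index 8.
Insert 517: h=10, slot 10 occupied -> index 11.
Table: [∅, ∅, ∅, ∅, ∅, ∅, 591, 46, 149, ∅, 452, 517, ∅]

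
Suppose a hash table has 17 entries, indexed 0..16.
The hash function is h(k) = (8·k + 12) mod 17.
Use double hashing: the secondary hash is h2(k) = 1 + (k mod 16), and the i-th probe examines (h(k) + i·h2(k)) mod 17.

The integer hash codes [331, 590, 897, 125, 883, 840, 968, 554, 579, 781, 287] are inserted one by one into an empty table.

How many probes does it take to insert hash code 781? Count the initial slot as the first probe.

331 hashes to 8; slot 8 is free -> place at 8.
590 hashes to 6; slot 6 is free -> place at 6.
897 hashes to 14; slot 14 is free -> place at 14.
125 hashes to 9; slot 9 is free -> place at 9.
883 hashes to 4; slot 4 is free -> place at 4.
840 hashes to 0; slot 0 is free -> place at 0.
968 hashes to 4, h2=9; 4 taken -> place at 13.
554 hashes to 7; slot 7 is free -> place at 7.
579 hashes to 3; slot 3 is free -> place at 3.
781 hashes to 4, h2=14; 4 taken -> place at 1.
287 hashes to 13, h2=16; 13 taken -> place at 12.
Table: [840, 781, —, 579, 883, —, 590, 554, 331, 125, —, —, 287, 968, 897, —, —]

2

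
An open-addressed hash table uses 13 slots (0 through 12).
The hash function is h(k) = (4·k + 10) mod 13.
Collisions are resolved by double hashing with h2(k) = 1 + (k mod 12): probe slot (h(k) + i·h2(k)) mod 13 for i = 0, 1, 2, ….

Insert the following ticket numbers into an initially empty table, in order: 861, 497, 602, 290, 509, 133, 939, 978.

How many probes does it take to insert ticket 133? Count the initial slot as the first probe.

861: h=9 → slot 9
497: h=9, h2=6, probe 9,2 → slot 2
602: h=0 → slot 0
290: h=0, h2=3, probe 0,3 → slot 3
509: h=5 → slot 5
133: h=9, h2=2, probe 9,11 → slot 11
939: h=9, h2=4, probe 9,0,4 → slot 4
978: h=9, h2=7, probe 9,3,10 → slot 10
Table: [602, ∅, 497, 290, 939, 509, ∅, ∅, ∅, 861, 978, 133, ∅]

2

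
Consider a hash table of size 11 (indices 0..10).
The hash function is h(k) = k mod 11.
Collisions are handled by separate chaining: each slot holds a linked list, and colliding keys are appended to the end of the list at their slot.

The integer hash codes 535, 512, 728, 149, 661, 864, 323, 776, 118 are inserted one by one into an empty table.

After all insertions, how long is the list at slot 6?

4

535 -> bucket 7
512 -> bucket 6
728 -> bucket 2
149 -> bucket 6 (collision)
661 -> bucket 1
864 -> bucket 6 (collision)
323 -> bucket 4
776 -> bucket 6 (collision)
118 -> bucket 8
Final buckets:
0: —
1: 661
2: 728
3: —
4: 323
5: —
6: 512 -> 149 -> 864 -> 776
7: 535
8: 118
9: —
10: —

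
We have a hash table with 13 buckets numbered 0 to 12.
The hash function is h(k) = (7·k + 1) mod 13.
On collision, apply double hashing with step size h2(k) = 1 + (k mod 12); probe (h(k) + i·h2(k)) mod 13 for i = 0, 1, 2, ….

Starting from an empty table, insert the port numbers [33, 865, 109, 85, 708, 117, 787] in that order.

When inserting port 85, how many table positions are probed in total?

33 hashes to 11; slot 11 is free => place at 11.
865 hashes to 11, h2=2; 11 taken => place at 0.
109 hashes to 10; slot 10 is free => place at 10.
85 hashes to 11, h2=2; 11,0 taken => place at 2.
708 hashes to 4; slot 4 is free => place at 4.
117 hashes to 1; slot 1 is free => place at 1.
787 hashes to 11, h2=8; 11 taken => place at 6.
Table: [865, 117, 85, ∅, 708, ∅, 787, ∅, ∅, ∅, 109, 33, ∅]

3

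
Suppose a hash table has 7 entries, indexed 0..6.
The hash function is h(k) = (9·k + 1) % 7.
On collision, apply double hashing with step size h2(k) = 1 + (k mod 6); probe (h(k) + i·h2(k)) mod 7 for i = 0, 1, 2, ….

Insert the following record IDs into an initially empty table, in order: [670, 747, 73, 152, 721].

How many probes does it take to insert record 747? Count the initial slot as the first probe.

670 hashes to 4; slot 4 is free => place at 4.
747 hashes to 4, h2=4; 4 taken => place at 1.
73 hashes to 0; slot 0 is free => place at 0.
152 hashes to 4, h2=3; 4,0 taken => place at 3.
721 hashes to 1, h2=2; 1,3 taken => place at 5.
Table: [73, 747, ∅, 152, 670, 721, ∅]

2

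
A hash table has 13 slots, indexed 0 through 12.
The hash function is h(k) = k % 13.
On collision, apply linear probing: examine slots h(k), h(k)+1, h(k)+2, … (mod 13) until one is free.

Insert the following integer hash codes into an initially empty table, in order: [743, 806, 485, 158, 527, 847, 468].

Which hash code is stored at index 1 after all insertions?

468

743 hashes to 2; slot 2 is free → place at 2.
806 hashes to 0; slot 0 is free → place at 0.
485 hashes to 4; slot 4 is free → place at 4.
158 hashes to 2; 2 taken → place at 3.
527 hashes to 7; slot 7 is free → place at 7.
847 hashes to 2; 2,3,4 taken → place at 5.
468 hashes to 0; 0 taken → place at 1.
Table: [806, 468, 743, 158, 485, 847, _, 527, _, _, _, _, _]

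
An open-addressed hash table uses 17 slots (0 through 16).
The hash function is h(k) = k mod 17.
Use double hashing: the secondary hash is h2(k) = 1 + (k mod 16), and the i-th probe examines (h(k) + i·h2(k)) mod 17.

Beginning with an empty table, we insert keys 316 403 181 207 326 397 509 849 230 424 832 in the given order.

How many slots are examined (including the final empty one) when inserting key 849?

2

316: h=10 -> slot 10
403: h=12 -> slot 12
181: h=11 -> slot 11
207: h=3 -> slot 3
326: h=3, h2=7, probe 3,10,0 -> slot 0
397: h=6 -> slot 6
509: h=16 -> slot 16
849: h=16, h2=2, probe 16,1 -> slot 1
230: h=9 -> slot 9
424: h=16, h2=9, probe 16,8 -> slot 8
832: h=16, h2=1, probe 16,0,1,2 -> slot 2
Table: [326, 849, 832, 207, -, -, 397, -, 424, 230, 316, 181, 403, -, -, -, 509]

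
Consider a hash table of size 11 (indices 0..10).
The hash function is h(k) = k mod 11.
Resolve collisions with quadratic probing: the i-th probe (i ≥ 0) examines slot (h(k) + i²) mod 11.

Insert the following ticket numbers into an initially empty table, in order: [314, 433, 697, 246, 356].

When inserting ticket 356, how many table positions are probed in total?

4

314: h=6 → slot 6
433: h=4 → slot 4
697: h=4, probe 4,5 → slot 5
246: h=4, probe 4,5,8 → slot 8
356: h=4, probe 4,5,8,2 → slot 2
Table: [-, -, 356, -, 433, 697, 314, -, 246, -, -]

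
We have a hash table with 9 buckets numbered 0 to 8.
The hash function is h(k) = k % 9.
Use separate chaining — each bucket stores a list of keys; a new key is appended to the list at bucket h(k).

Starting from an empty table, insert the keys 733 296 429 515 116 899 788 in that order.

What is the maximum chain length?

3

733 -> bucket 4
296 -> bucket 8
429 -> bucket 6
515 -> bucket 2
116 -> bucket 8 (collision)
899 -> bucket 8 (collision)
788 -> bucket 5
Final buckets:
0: _
1: _
2: 515
3: _
4: 733
5: 788
6: 429
7: _
8: 296 -> 116 -> 899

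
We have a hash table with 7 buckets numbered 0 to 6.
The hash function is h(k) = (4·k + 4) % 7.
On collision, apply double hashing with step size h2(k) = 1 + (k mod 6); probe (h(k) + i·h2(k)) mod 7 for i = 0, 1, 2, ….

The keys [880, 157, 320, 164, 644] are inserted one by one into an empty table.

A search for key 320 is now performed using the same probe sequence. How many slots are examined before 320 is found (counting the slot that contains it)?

2

880: h=3 -> slot 3
157: h=2 -> slot 2
320: h=3, h2=3, probe 3,6 -> slot 6
164: h=2, h2=3, probe 2,5 -> slot 5
644: h=4 -> slot 4
Table: [-, -, 157, 880, 644, 164, 320]
Lookup 320: h=3, h2=3, probe 3,6 → found at 6.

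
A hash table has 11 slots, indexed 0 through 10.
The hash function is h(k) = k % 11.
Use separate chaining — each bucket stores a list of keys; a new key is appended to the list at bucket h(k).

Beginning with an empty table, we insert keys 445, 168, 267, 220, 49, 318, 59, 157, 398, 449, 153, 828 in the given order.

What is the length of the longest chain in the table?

4

445 -> bucket 5
168 -> bucket 3
267 -> bucket 3 (collision)
220 -> bucket 0
49 -> bucket 5 (collision)
318 -> bucket 10
59 -> bucket 4
157 -> bucket 3 (collision)
398 -> bucket 2
449 -> bucket 9
153 -> bucket 10 (collision)
828 -> bucket 3 (collision)
Final buckets:
0: 220
1: ∅
2: 398
3: 168 -> 267 -> 157 -> 828
4: 59
5: 445 -> 49
6: ∅
7: ∅
8: ∅
9: 449
10: 318 -> 153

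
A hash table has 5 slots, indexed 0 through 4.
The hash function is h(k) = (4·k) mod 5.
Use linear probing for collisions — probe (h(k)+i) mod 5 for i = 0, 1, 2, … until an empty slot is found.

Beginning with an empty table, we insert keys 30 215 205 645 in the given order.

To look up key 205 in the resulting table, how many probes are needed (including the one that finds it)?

Insert 30: h=0, slot 0 empty → index 0.
Insert 215: h=0, slot 0 occupied → index 1.
Insert 205: h=0, slots 0,1 occupied → index 2.
Insert 645: h=0, slots 0,1,2 occupied → index 3.
Table: [30, 215, 205, 645, ∅]
Lookup 205: h=0, probe 0,1,2 → found at 2.

3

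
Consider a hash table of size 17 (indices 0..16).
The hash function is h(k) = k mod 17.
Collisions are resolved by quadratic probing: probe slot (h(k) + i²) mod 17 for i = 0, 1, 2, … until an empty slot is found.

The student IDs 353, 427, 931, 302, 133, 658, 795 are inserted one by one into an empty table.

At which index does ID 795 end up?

5

Insert 353: h=13, slot 13 empty -> index 13.
Insert 427: h=2, slot 2 empty -> index 2.
Insert 931: h=13, slot 13 occupied -> index 14.
Insert 302: h=13, slots 13,14 occupied -> index 0.
Insert 133: h=14, slot 14 occupied -> index 15.
Insert 658: h=12, slot 12 empty -> index 12.
Insert 795: h=13, slots 13,14,0 occupied -> index 5.
Table: [302, —, 427, —, —, 795, —, —, —, —, —, —, 658, 353, 931, 133, —]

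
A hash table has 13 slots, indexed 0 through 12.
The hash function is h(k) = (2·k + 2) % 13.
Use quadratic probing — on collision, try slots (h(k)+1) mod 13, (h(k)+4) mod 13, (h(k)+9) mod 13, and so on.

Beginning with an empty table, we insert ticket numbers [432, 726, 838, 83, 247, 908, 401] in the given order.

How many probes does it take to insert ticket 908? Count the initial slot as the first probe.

432 hashes to 8; slot 8 is free -> place at 8.
726 hashes to 11; slot 11 is free -> place at 11.
838 hashes to 1; slot 1 is free -> place at 1.
83 hashes to 12; slot 12 is free -> place at 12.
247 hashes to 2; slot 2 is free -> place at 2.
908 hashes to 11; 11,12,2 taken -> place at 7.
401 hashes to 11; 11,12,2,7,1 taken -> place at 10.
Table: [., 838, 247, ., ., ., ., 908, 432, ., 401, 726, 83]

4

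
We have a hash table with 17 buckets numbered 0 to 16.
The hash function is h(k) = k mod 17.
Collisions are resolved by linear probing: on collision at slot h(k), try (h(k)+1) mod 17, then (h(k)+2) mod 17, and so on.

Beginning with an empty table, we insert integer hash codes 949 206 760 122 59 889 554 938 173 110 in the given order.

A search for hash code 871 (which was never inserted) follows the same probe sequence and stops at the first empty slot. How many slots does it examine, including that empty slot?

949 hashes to 14; slot 14 is free -> place at 14.
206 hashes to 2; slot 2 is free -> place at 2.
760 hashes to 12; slot 12 is free -> place at 12.
122 hashes to 3; slot 3 is free -> place at 3.
59 hashes to 8; slot 8 is free -> place at 8.
889 hashes to 5; slot 5 is free -> place at 5.
554 hashes to 10; slot 10 is free -> place at 10.
938 hashes to 3; 3 taken -> place at 4.
173 hashes to 3; 3,4,5 taken -> place at 6.
110 hashes to 8; 8 taken -> place at 9.
Table: [., ., 206, 122, 938, 889, 173, ., 59, 110, 554, ., 760, ., 949, ., .]
Lookup 871: h=4, probe 4,5,6,7 → slot 7 empty, not found.

4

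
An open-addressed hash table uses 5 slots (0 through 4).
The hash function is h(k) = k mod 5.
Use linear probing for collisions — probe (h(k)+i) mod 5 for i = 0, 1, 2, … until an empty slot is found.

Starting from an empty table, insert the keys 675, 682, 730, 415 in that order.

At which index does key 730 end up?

Insert 675: h=0, slot 0 empty => index 0.
Insert 682: h=2, slot 2 empty => index 2.
Insert 730: h=0, slot 0 occupied => index 1.
Insert 415: h=0, slots 0,1,2 occupied => index 3.
Table: [675, 730, 682, 415, -]

1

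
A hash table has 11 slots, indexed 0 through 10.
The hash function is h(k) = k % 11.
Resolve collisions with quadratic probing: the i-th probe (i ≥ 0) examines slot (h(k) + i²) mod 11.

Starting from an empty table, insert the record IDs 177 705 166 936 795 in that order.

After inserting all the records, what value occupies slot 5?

166

Insert 177: h=1, slot 1 empty -> index 1.
Insert 705: h=1, slot 1 occupied -> index 2.
Insert 166: h=1, slots 1,2 occupied -> index 5.
Insert 936: h=1, slots 1,2,5 occupied -> index 10.
Insert 795: h=3, slot 3 empty -> index 3.
Table: [-, 177, 705, 795, -, 166, -, -, -, -, 936]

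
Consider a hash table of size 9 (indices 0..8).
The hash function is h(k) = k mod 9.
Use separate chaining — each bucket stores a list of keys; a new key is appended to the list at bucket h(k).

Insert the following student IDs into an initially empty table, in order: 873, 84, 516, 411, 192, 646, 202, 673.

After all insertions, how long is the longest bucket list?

3

873 → bucket 0
84 → bucket 3
516 → bucket 3 (collision)
411 → bucket 6
192 → bucket 3 (collision)
646 → bucket 7
202 → bucket 4
673 → bucket 7 (collision)
Final buckets:
0: 873
1: —
2: —
3: 84 -> 516 -> 192
4: 202
5: —
6: 411
7: 646 -> 673
8: —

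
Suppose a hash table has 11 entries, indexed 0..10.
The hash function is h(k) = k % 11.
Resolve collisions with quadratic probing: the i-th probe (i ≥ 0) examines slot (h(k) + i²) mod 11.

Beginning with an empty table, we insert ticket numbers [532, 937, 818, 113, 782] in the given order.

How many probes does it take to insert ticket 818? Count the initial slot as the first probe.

532 hashes to 4; slot 4 is free → place at 4.
937 hashes to 2; slot 2 is free → place at 2.
818 hashes to 4; 4 taken → place at 5.
113 hashes to 3; slot 3 is free → place at 3.
782 hashes to 1; slot 1 is free → place at 1.
Table: [., 782, 937, 113, 532, 818, ., ., ., ., .]

2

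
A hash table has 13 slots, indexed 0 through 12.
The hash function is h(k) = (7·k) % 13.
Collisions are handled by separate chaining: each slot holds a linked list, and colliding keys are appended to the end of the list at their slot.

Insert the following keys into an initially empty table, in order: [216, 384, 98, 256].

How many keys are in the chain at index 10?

Insert 216: h=4, bucket 4 empty → new chain.
Insert 384: h=10, bucket 10 empty → new chain.
Insert 98: h=10, bucket 10 nonempty → append to chain.
Insert 256: h=11, bucket 11 empty → new chain.
Final buckets:
0: -
1: -
2: -
3: -
4: 216
5: -
6: -
7: -
8: -
9: -
10: 384 -> 98
11: 256
12: -

2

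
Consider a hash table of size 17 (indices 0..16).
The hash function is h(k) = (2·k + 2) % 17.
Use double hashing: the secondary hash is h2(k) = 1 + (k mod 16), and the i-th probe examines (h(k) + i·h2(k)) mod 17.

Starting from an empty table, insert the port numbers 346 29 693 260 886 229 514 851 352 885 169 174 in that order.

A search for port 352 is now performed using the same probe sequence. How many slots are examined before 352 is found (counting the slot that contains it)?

Insert 346: h=14, slot 14 empty -> index 14.
Insert 29: h=9, slot 9 empty -> index 9.
Insert 693: h=11, slot 11 empty -> index 11.
Insert 260: h=12, slot 12 empty -> index 12.
Insert 886: h=6, slot 6 empty -> index 6.
Insert 229: h=1, slot 1 empty -> index 1.
Insert 514: h=10, slot 10 empty -> index 10.
Insert 851: h=4, slot 4 empty -> index 4.
Insert 352: h=9, h2=1, slots 9,10,11,12 occupied -> index 13.
Insert 885: h=4, h2=6, slots 4,10 occupied -> index 16.
Insert 169: h=0, slot 0 empty -> index 0.
Insert 174: h=10, h2=15, slot 10 occupied -> index 8.
Table: [169, 229, ., ., 851, ., 886, ., 174, 29, 514, 693, 260, 352, 346, ., 885]
Lookup 352: h=9, h2=1, probe 9,10,11,12,13 → found at 13.

5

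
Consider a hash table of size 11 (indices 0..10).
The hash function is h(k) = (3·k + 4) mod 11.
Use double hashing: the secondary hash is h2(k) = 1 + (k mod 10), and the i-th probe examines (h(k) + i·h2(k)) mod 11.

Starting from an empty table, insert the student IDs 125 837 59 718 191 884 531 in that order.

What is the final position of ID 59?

4

125: h=5 => slot 5
837: h=7 => slot 7
59: h=5, h2=10, probe 5,4 => slot 4
718: h=2 => slot 2
191: h=5, h2=2, probe 5,7,9 => slot 9
884: h=5, h2=5, probe 5,10 => slot 10
531: h=2, h2=2, probe 2,4,6 => slot 6
Table: [_, _, 718, _, 59, 125, 531, 837, _, 191, 884]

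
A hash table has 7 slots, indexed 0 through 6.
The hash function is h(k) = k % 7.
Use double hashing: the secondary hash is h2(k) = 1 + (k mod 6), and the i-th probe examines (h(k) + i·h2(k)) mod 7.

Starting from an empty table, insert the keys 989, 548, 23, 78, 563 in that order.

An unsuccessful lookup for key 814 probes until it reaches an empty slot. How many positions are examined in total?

Insert 989: h=2, slot 2 empty → index 2.
Insert 548: h=2, h2=3, slot 2 occupied → index 5.
Insert 23: h=2, h2=6, slot 2 occupied → index 1.
Insert 78: h=1, h2=1, slots 1,2 occupied → index 3.
Insert 563: h=3, h2=6, slots 3,2,1 occupied → index 0.
Table: [563, 23, 989, 78, —, 548, —]
Lookup 814: h=2, h2=5, probe 2,0,5,3,1,6 → slot 6 empty, not found.

6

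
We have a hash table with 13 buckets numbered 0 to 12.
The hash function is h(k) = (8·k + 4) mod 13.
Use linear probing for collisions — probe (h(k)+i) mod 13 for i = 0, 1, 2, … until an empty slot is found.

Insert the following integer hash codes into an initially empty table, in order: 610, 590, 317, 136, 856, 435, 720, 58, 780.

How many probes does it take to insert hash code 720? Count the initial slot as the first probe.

3

610 hashes to 9; slot 9 is free → place at 9.
590 hashes to 5; slot 5 is free → place at 5.
317 hashes to 5; 5 taken → place at 6.
136 hashes to 0; slot 0 is free → place at 0.
856 hashes to 1; slot 1 is free → place at 1.
435 hashes to 0; 0,1 taken → place at 2.
720 hashes to 5; 5,6 taken → place at 7.
58 hashes to 0; 0,1,2 taken → place at 3.
780 hashes to 4; slot 4 is free → place at 4.
Table: [136, 856, 435, 58, 780, 590, 317, 720, ., 610, ., ., .]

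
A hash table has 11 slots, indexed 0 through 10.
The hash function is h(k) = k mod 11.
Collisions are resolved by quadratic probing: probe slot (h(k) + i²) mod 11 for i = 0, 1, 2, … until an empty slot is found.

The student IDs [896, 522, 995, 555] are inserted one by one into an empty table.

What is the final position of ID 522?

896: h=5 -> slot 5
522: h=5, probe 5,6 -> slot 6
995: h=5, probe 5,6,9 -> slot 9
555: h=5, probe 5,6,9,3 -> slot 3
Table: [-, -, -, 555, -, 896, 522, -, -, 995, -]

6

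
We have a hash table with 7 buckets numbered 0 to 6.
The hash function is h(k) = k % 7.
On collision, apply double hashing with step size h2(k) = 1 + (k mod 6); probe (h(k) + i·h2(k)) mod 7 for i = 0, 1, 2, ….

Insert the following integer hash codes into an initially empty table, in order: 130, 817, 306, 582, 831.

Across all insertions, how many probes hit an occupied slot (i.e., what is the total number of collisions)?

Insert 130: h=4, slot 4 empty => index 4.
Insert 817: h=5, slot 5 empty => index 5.
Insert 306: h=5, h2=1, slot 5 occupied => index 6.
Insert 582: h=1, slot 1 empty => index 1.
Insert 831: h=5, h2=4, slot 5 occupied => index 2.
Table: [-, 582, 831, -, 130, 817, 306]

2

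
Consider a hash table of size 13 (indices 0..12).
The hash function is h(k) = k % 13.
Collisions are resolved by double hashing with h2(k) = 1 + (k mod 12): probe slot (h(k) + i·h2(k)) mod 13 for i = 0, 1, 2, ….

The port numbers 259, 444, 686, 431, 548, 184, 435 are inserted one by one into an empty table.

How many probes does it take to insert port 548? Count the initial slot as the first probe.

2

259 hashes to 12; slot 12 is free → place at 12.
444 hashes to 2; slot 2 is free → place at 2.
686 hashes to 10; slot 10 is free → place at 10.
431 hashes to 2, h2=12; 2 taken → place at 1.
548 hashes to 2, h2=9; 2 taken → place at 11.
184 hashes to 2, h2=5; 2 taken → place at 7.
435 hashes to 6; slot 6 is free → place at 6.
Table: [_, 431, 444, _, _, _, 435, 184, _, _, 686, 548, 259]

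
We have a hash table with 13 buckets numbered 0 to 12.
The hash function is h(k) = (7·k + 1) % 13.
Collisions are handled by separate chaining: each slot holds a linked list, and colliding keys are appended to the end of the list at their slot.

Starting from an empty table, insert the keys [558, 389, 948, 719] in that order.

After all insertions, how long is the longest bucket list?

558 → bucket 7
389 → bucket 7 (collision)
948 → bucket 7 (collision)
719 → bucket 3
Final buckets:
0: —
1: —
2: —
3: 719
4: —
5: —
6: —
7: 558 -> 389 -> 948
8: —
9: —
10: —
11: —
12: —

3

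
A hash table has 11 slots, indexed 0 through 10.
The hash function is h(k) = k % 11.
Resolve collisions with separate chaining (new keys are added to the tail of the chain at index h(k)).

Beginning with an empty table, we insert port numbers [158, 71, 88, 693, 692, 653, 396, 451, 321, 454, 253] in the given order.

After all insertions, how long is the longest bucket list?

5

158 -> bucket 4
71 -> bucket 5
88 -> bucket 0
693 -> bucket 0 (collision)
692 -> bucket 10
653 -> bucket 4 (collision)
396 -> bucket 0 (collision)
451 -> bucket 0 (collision)
321 -> bucket 2
454 -> bucket 3
253 -> bucket 0 (collision)
Final buckets:
0: 88 -> 693 -> 396 -> 451 -> 253
1: _
2: 321
3: 454
4: 158 -> 653
5: 71
6: _
7: _
8: _
9: _
10: 692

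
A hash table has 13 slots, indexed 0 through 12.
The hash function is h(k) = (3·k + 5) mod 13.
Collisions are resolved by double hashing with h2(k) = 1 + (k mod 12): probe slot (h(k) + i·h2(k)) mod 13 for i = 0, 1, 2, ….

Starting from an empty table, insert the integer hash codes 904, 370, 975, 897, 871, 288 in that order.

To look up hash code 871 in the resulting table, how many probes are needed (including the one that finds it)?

904: h=0 -> slot 0
370: h=10 -> slot 10
975: h=5 -> slot 5
897: h=5, h2=10, probe 5,2 -> slot 2
871: h=5, h2=8, probe 5,0,8 -> slot 8
288: h=11 -> slot 11
Table: [904, —, 897, —, —, 975, —, —, 871, —, 370, 288, —]
Lookup 871: h=5, h2=8, probe 5,0,8 → found at 8.

3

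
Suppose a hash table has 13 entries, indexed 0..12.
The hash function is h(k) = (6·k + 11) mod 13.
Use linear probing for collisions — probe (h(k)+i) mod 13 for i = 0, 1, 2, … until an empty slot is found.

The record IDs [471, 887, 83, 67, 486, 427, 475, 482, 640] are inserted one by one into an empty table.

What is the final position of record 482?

Insert 471: h=3, slot 3 empty => index 3.
Insert 887: h=3, slot 3 occupied => index 4.
Insert 83: h=2, slot 2 empty => index 2.
Insert 67: h=10, slot 10 empty => index 10.
Insert 486: h=2, slots 2,3,4 occupied => index 5.
Insert 427: h=12, slot 12 empty => index 12.
Insert 475: h=1, slot 1 empty => index 1.
Insert 482: h=4, slots 4,5 occupied => index 6.
Insert 640: h=3, slots 3,4,5,6 occupied => index 7.
Table: [_, 475, 83, 471, 887, 486, 482, 640, _, _, 67, _, 427]

6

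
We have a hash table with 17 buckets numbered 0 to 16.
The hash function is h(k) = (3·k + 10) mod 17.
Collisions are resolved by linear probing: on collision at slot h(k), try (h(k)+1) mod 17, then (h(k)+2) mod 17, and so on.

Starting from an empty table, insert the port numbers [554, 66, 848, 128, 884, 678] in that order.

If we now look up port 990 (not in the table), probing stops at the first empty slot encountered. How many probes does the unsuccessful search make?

4

554: h=6 => slot 6
66: h=4 => slot 4
848: h=4, probe 4,5 => slot 5
128: h=3 => slot 3
884: h=10 => slot 10
678: h=4, probe 4,5,6,7 => slot 7
Table: [., ., ., 128, 66, 848, 554, 678, ., ., 884, ., ., ., ., ., .]
Lookup 990: h=5, probe 5,6,7,8 → slot 8 empty, not found.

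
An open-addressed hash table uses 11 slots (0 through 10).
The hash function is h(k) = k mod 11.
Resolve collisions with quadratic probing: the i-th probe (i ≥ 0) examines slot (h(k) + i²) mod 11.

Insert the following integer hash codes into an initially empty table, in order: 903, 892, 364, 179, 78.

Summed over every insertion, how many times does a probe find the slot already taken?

Insert 903: h=1, slot 1 empty -> index 1.
Insert 892: h=1, slot 1 occupied -> index 2.
Insert 364: h=1, slots 1,2 occupied -> index 5.
Insert 179: h=3, slot 3 empty -> index 3.
Insert 78: h=1, slots 1,2,5 occupied -> index 10.
Table: [∅, 903, 892, 179, ∅, 364, ∅, ∅, ∅, ∅, 78]

6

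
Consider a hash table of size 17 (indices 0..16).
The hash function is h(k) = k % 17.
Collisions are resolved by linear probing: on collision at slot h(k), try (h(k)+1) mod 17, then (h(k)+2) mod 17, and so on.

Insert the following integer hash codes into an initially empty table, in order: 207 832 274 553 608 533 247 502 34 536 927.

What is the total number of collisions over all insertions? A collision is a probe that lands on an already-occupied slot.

11

207 hashes to 3; slot 3 is free -> place at 3.
832 hashes to 16; slot 16 is free -> place at 16.
274 hashes to 2; slot 2 is free -> place at 2.
553 hashes to 9; slot 9 is free -> place at 9.
608 hashes to 13; slot 13 is free -> place at 13.
533 hashes to 6; slot 6 is free -> place at 6.
247 hashes to 9; 9 taken -> place at 10.
502 hashes to 9; 9,10 taken -> place at 11.
34 hashes to 0; slot 0 is free -> place at 0.
536 hashes to 9; 9,10,11 taken -> place at 12.
927 hashes to 9; 9,10,11,12,13 taken -> place at 14.
Table: [34, _, 274, 207, _, _, 533, _, _, 553, 247, 502, 536, 608, 927, _, 832]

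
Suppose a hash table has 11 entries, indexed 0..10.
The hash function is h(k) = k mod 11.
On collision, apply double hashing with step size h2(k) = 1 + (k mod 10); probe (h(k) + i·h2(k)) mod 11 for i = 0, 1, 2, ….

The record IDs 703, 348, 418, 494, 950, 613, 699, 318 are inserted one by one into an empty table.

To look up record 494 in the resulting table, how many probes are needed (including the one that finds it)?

2

Insert 703: h=10, slot 10 empty -> index 10.
Insert 348: h=7, slot 7 empty -> index 7.
Insert 418: h=0, slot 0 empty -> index 0.
Insert 494: h=10, h2=5, slot 10 occupied -> index 4.
Insert 950: h=4, h2=1, slot 4 occupied -> index 5.
Insert 613: h=8, slot 8 empty -> index 8.
Insert 699: h=6, slot 6 empty -> index 6.
Insert 318: h=10, h2=9, slots 10,8,6,4 occupied -> index 2.
Table: [418, ∅, 318, ∅, 494, 950, 699, 348, 613, ∅, 703]
Lookup 494: h=10, h2=5, probe 10,4 → found at 4.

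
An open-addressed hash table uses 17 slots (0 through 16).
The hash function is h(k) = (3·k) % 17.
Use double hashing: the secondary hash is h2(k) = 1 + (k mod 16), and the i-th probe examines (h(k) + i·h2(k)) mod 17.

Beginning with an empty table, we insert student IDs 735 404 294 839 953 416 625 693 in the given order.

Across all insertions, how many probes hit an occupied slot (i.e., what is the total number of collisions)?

3

735 hashes to 12; slot 12 is free => place at 12.
404 hashes to 5; slot 5 is free => place at 5.
294 hashes to 15; slot 15 is free => place at 15.
839 hashes to 1; slot 1 is free => place at 1.
953 hashes to 3; slot 3 is free => place at 3.
416 hashes to 7; slot 7 is free => place at 7.
625 hashes to 5, h2=2; 5,7 taken => place at 9.
693 hashes to 5, h2=6; 5 taken => place at 11.
Table: [_, 839, _, 953, _, 404, _, 416, _, 625, _, 693, 735, _, _, 294, _]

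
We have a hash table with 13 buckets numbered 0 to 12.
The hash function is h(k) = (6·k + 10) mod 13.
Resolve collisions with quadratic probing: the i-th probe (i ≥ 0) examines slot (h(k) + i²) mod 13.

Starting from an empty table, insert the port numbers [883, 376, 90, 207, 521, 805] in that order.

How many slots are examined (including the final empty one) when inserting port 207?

4

883: h=4 → slot 4
376: h=4, probe 4,5 → slot 5
90: h=4, probe 4,5,8 → slot 8
207: h=4, probe 4,5,8,0 → slot 0
521: h=3 → slot 3
805: h=4, probe 4,5,8,0,7 → slot 7
Table: [207, -, -, 521, 883, 376, -, 805, 90, -, -, -, -]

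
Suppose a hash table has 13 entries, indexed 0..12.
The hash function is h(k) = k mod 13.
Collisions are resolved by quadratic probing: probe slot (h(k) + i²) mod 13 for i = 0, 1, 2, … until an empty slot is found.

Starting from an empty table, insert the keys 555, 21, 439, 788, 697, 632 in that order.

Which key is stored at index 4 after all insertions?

555: h=9 => slot 9
21: h=8 => slot 8
439: h=10 => slot 10
788: h=8, probe 8,9,12 => slot 12
697: h=8, probe 8,9,12,4 => slot 4
632: h=8, probe 8,9,12,4,11 => slot 11
Table: [., ., ., ., 697, ., ., ., 21, 555, 439, 632, 788]

697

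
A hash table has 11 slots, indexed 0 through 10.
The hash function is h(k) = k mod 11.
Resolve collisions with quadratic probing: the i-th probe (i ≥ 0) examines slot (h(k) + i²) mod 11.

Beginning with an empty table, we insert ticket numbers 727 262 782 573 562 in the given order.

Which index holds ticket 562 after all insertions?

10

727: h=1 → slot 1
262: h=9 → slot 9
782: h=1, probe 1,2 → slot 2
573: h=1, probe 1,2,5 → slot 5
562: h=1, probe 1,2,5,10 → slot 10
Table: [., 727, 782, ., ., 573, ., ., ., 262, 562]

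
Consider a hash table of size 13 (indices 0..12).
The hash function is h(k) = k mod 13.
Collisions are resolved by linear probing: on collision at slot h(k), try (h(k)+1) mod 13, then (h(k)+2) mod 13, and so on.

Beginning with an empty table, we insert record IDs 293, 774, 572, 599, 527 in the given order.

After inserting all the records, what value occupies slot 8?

774

293: h=7 -> slot 7
774: h=7, probe 7,8 -> slot 8
572: h=0 -> slot 0
599: h=1 -> slot 1
527: h=7, probe 7,8,9 -> slot 9
Table: [572, 599, ∅, ∅, ∅, ∅, ∅, 293, 774, 527, ∅, ∅, ∅]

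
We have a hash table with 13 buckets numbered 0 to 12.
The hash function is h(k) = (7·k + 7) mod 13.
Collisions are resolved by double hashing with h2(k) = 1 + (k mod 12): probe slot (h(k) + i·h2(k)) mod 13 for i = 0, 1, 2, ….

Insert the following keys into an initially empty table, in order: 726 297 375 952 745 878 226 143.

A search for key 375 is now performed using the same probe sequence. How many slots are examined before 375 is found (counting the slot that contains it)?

726 hashes to 6; slot 6 is free -> place at 6.
297 hashes to 6, h2=10; 6 taken -> place at 3.
375 hashes to 6, h2=4; 6 taken -> place at 10.
952 hashes to 2; slot 2 is free -> place at 2.
745 hashes to 9; slot 9 is free -> place at 9.
878 hashes to 4; slot 4 is free -> place at 4.
226 hashes to 3, h2=11; 3 taken -> place at 1.
143 hashes to 7; slot 7 is free -> place at 7.
Table: [∅, 226, 952, 297, 878, ∅, 726, 143, ∅, 745, 375, ∅, ∅]
Lookup 375: h=6, h2=4, probe 6,10 → found at 10.

2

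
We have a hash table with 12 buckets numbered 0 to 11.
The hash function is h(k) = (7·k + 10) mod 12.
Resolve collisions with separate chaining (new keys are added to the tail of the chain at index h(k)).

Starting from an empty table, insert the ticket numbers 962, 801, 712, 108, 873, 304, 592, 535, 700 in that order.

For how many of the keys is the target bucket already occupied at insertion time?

Insert 962: h=0, bucket 0 empty -> new chain.
Insert 801: h=1, bucket 1 empty -> new chain.
Insert 712: h=2, bucket 2 empty -> new chain.
Insert 108: h=10, bucket 10 empty -> new chain.
Insert 873: h=1, bucket 1 nonempty -> append to chain.
Insert 304: h=2, bucket 2 nonempty -> append to chain.
Insert 592: h=2, bucket 2 nonempty -> append to chain.
Insert 535: h=11, bucket 11 empty -> new chain.
Insert 700: h=2, bucket 2 nonempty -> append to chain.
Final buckets:
0: 962
1: 801 -> 873
2: 712 -> 304 -> 592 -> 700
3: —
4: —
5: —
6: —
7: —
8: —
9: —
10: 108
11: 535

4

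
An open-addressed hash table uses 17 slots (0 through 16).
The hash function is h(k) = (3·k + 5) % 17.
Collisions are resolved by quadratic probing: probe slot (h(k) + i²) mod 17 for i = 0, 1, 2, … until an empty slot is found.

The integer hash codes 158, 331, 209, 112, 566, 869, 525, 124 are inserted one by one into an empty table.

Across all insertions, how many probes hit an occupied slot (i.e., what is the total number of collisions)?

Insert 158: h=3, slot 3 empty -> index 3.
Insert 331: h=12, slot 12 empty -> index 12.
Insert 209: h=3, slot 3 occupied -> index 4.
Insert 112: h=1, slot 1 empty -> index 1.
Insert 566: h=3, slots 3,4 occupied -> index 7.
Insert 869: h=11, slot 11 empty -> index 11.
Insert 525: h=16, slot 16 empty -> index 16.
Insert 124: h=3, slots 3,4,7,12 occupied -> index 2.
Table: [., 112, 124, 158, 209, ., ., 566, ., ., ., 869, 331, ., ., ., 525]

7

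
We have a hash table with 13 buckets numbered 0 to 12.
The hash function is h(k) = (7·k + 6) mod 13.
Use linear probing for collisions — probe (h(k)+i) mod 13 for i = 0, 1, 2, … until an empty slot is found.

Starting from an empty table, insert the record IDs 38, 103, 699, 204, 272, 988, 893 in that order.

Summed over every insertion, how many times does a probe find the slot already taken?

4

Insert 38: h=12, slot 12 empty → index 12.
Insert 103: h=12, slot 12 occupied → index 0.
Insert 699: h=11, slot 11 empty → index 11.
Insert 204: h=4, slot 4 empty → index 4.
Insert 272: h=12, slots 12,0 occupied → index 1.
Insert 988: h=6, slot 6 empty → index 6.
Insert 893: h=4, slot 4 occupied → index 5.
Table: [103, 272, ., ., 204, 893, 988, ., ., ., ., 699, 38]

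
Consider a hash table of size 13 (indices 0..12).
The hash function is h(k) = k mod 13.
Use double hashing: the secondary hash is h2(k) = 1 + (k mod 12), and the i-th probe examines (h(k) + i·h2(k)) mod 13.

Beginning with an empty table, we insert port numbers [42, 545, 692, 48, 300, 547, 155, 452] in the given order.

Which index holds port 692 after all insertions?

42 hashes to 3; slot 3 is free → place at 3.
545 hashes to 12; slot 12 is free → place at 12.
692 hashes to 3, h2=9; 3,12 taken → place at 8.
48 hashes to 9; slot 9 is free → place at 9.
300 hashes to 1; slot 1 is free → place at 1.
547 hashes to 1, h2=8; 1,9 taken → place at 4.
155 hashes to 12, h2=12; 12 taken → place at 11.
452 hashes to 10; slot 10 is free → place at 10.
Table: [_, 300, _, 42, 547, _, _, _, 692, 48, 452, 155, 545]

8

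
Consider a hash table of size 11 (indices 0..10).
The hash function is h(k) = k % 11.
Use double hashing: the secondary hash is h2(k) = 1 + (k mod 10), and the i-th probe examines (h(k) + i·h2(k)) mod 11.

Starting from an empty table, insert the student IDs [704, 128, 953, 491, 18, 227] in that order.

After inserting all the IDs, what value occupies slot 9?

704: h=0 => slot 0
128: h=7 => slot 7
953: h=7, h2=4, probe 7,0,4 => slot 4
491: h=7, h2=2, probe 7,9 => slot 9
18: h=7, h2=9, probe 7,5 => slot 5
227: h=7, h2=8, probe 7,4,1 => slot 1
Table: [704, 227, —, —, 953, 18, —, 128, —, 491, —]

491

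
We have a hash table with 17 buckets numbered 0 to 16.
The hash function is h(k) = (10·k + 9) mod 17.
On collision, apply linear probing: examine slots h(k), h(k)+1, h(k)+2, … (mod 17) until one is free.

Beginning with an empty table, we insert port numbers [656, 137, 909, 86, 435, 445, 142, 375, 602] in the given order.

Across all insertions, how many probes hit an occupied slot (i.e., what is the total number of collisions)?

656: h=7 → slot 7
137: h=2 → slot 2
909: h=4 → slot 4
86: h=2, probe 2,3 → slot 3
435: h=7, probe 7,8 → slot 8
445: h=5 → slot 5
142: h=1 → slot 1
375: h=2, probe 2,3,4,5,6 → slot 6
602: h=11 → slot 11
Table: [∅, 142, 137, 86, 909, 445, 375, 656, 435, ∅, ∅, 602, ∅, ∅, ∅, ∅, ∅]

6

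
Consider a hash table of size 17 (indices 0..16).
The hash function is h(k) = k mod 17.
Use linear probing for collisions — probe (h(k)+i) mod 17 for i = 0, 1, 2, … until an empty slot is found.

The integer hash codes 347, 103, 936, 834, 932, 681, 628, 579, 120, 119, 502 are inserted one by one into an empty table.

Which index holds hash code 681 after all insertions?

347: h=7 → slot 7
103: h=1 → slot 1
936: h=1, probe 1,2 → slot 2
834: h=1, probe 1,2,3 → slot 3
932: h=14 → slot 14
681: h=1, probe 1,2,3,4 → slot 4
628: h=16 → slot 16
579: h=1, probe 1,2,3,4,5 → slot 5
120: h=1, probe 1,2,3,4,5,6 → slot 6
119: h=0 → slot 0
502: h=9 → slot 9
Table: [119, 103, 936, 834, 681, 579, 120, 347, -, 502, -, -, -, -, 932, -, 628]

4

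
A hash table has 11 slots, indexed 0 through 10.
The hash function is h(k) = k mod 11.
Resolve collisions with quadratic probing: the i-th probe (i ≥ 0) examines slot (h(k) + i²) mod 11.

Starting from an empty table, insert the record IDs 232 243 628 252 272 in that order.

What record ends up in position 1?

232: h=1 → slot 1
243: h=1, probe 1,2 → slot 2
628: h=1, probe 1,2,5 → slot 5
252: h=10 → slot 10
272: h=8 → slot 8
Table: [-, 232, 243, -, -, 628, -, -, 272, -, 252]

232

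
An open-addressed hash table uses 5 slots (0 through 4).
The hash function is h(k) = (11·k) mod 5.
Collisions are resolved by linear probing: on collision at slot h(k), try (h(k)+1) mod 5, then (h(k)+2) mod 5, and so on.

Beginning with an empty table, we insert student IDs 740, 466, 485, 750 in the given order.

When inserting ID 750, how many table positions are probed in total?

4

Insert 740: h=0, slot 0 empty -> index 0.
Insert 466: h=1, slot 1 empty -> index 1.
Insert 485: h=0, slots 0,1 occupied -> index 2.
Insert 750: h=0, slots 0,1,2 occupied -> index 3.
Table: [740, 466, 485, 750, ∅]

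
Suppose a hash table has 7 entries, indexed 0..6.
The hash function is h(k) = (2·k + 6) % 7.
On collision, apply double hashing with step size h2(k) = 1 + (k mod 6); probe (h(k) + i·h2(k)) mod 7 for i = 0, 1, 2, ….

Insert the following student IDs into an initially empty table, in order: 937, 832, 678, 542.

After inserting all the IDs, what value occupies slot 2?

937 hashes to 4; slot 4 is free → place at 4.
832 hashes to 4, h2=5; 4 taken → place at 2.
678 hashes to 4, h2=1; 4 taken → place at 5.
542 hashes to 5, h2=3; 5 taken → place at 1.
Table: [_, 542, 832, _, 937, 678, _]

832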